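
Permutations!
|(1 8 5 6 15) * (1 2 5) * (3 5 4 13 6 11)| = 30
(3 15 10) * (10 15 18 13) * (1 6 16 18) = [0, 6, 2, 1, 4, 5, 16, 7, 8, 9, 3, 11, 12, 10, 14, 15, 18, 17, 13] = (1 6 16 18 13 10 3)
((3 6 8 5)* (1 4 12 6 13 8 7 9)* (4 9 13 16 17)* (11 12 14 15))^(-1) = ((1 9)(3 16 17 4 14 15 11 12 6 7 13 8 5))^(-1) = (1 9)(3 5 8 13 7 6 12 11 15 14 4 17 16)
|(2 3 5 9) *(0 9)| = 5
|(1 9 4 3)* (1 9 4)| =4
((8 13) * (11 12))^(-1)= ((8 13)(11 12))^(-1)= (8 13)(11 12)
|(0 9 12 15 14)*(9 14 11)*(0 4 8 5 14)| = 4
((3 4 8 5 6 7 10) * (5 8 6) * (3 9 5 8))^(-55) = ((3 4 6 7 10 9 5 8))^(-55) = (3 4 6 7 10 9 5 8)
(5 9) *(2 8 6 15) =(2 8 6 15)(5 9) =[0, 1, 8, 3, 4, 9, 15, 7, 6, 5, 10, 11, 12, 13, 14, 2]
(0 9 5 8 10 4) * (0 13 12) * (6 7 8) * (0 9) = (4 13 12 9 5 6 7 8 10) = [0, 1, 2, 3, 13, 6, 7, 8, 10, 5, 4, 11, 9, 12]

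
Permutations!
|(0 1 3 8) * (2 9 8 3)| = 5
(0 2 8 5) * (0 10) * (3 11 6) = (0 2 8 5 10)(3 11 6) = [2, 1, 8, 11, 4, 10, 3, 7, 5, 9, 0, 6]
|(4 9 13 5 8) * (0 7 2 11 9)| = |(0 7 2 11 9 13 5 8 4)| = 9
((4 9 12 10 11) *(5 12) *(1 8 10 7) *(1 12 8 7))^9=(12)(4 8)(5 11)(9 10)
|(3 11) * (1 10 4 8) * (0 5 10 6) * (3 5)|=|(0 3 11 5 10 4 8 1 6)|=9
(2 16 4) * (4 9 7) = [0, 1, 16, 3, 2, 5, 6, 4, 8, 7, 10, 11, 12, 13, 14, 15, 9] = (2 16 9 7 4)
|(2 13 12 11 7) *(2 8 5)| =7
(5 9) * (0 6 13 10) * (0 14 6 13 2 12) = (0 13 10 14 6 2 12)(5 9) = [13, 1, 12, 3, 4, 9, 2, 7, 8, 5, 14, 11, 0, 10, 6]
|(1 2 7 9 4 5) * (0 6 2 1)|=|(0 6 2 7 9 4 5)|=7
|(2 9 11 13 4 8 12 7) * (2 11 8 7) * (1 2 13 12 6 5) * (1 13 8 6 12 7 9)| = 10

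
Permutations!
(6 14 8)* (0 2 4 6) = (0 2 4 6 14 8) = [2, 1, 4, 3, 6, 5, 14, 7, 0, 9, 10, 11, 12, 13, 8]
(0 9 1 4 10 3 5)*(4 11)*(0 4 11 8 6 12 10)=(0 9 1 8 6 12 10 3 5 4)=[9, 8, 2, 5, 0, 4, 12, 7, 6, 1, 3, 11, 10]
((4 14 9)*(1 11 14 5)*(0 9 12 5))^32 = (0 4 9)(1 14 5 11 12)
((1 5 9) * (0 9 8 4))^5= ((0 9 1 5 8 4))^5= (0 4 8 5 1 9)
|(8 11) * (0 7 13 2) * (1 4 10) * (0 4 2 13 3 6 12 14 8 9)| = |(0 7 3 6 12 14 8 11 9)(1 2 4 10)| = 36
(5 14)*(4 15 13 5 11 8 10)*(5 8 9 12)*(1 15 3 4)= [0, 15, 2, 4, 3, 14, 6, 7, 10, 12, 1, 9, 5, 8, 11, 13]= (1 15 13 8 10)(3 4)(5 14 11 9 12)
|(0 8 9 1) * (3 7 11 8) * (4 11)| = |(0 3 7 4 11 8 9 1)| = 8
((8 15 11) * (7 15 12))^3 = (7 8 15 12 11)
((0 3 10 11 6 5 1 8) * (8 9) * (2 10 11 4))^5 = ((0 3 11 6 5 1 9 8)(2 10 4))^5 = (0 1 11 8 5 3 9 6)(2 4 10)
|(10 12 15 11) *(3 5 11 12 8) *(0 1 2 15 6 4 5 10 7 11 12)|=12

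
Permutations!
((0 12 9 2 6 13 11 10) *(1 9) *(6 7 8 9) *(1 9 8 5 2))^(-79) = (0 12 9 1 6 13 11 10)(2 5 7)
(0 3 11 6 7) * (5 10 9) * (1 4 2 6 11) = (11)(0 3 1 4 2 6 7)(5 10 9) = [3, 4, 6, 1, 2, 10, 7, 0, 8, 5, 9, 11]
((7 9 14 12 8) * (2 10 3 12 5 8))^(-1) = (2 12 3 10)(5 14 9 7 8)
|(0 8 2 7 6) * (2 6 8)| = 5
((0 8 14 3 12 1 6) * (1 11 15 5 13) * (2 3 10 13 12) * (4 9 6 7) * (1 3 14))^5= (0 9 7 8 6 4 1)(5 12 11 15)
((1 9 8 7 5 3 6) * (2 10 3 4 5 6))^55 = (2 10 3)(4 5)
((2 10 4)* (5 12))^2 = ((2 10 4)(5 12))^2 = (12)(2 4 10)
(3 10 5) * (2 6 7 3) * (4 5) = [0, 1, 6, 10, 5, 2, 7, 3, 8, 9, 4] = (2 6 7 3 10 4 5)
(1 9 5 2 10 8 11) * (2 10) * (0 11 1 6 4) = (0 11 6 4)(1 9 5 10 8) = [11, 9, 2, 3, 0, 10, 4, 7, 1, 5, 8, 6]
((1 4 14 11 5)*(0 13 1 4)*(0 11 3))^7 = ((0 13 1 11 5 4 14 3))^7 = (0 3 14 4 5 11 1 13)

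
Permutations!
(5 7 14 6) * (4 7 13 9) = (4 7 14 6 5 13 9) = [0, 1, 2, 3, 7, 13, 5, 14, 8, 4, 10, 11, 12, 9, 6]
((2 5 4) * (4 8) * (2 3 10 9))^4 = ((2 5 8 4 3 10 9))^4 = (2 3 5 10 8 9 4)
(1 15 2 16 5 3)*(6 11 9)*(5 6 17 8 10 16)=[0, 15, 5, 1, 4, 3, 11, 7, 10, 17, 16, 9, 12, 13, 14, 2, 6, 8]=(1 15 2 5 3)(6 11 9 17 8 10 16)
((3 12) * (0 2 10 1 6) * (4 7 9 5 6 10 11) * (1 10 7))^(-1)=(0 6 5 9 7 1 4 11 2)(3 12)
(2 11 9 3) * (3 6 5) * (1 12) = (1 12)(2 11 9 6 5 3) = [0, 12, 11, 2, 4, 3, 5, 7, 8, 6, 10, 9, 1]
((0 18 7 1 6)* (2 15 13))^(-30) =((0 18 7 1 6)(2 15 13))^(-30) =(18)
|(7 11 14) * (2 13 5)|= |(2 13 5)(7 11 14)|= 3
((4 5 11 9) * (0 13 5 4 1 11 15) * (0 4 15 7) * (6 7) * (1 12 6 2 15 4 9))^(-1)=(0 7 6 12 9 15 2 5 13)(1 11)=((0 13 5 2 15 9 12 6 7)(1 11))^(-1)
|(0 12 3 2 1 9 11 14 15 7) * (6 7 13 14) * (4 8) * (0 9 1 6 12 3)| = 24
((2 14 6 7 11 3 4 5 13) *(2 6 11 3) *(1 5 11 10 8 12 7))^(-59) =((1 5 13 6)(2 14 10 8 12 7 3 4 11))^(-59) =(1 5 13 6)(2 12 11 8 4 10 3 14 7)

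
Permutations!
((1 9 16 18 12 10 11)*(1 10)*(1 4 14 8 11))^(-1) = (1 10 11 8 14 4 12 18 16 9)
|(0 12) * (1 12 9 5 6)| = 6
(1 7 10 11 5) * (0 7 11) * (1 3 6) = [7, 11, 2, 6, 4, 3, 1, 10, 8, 9, 0, 5] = (0 7 10)(1 11 5 3 6)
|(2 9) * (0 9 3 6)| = 5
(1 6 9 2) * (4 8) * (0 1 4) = (0 1 6 9 2 4 8) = [1, 6, 4, 3, 8, 5, 9, 7, 0, 2]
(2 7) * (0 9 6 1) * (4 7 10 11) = (0 9 6 1)(2 10 11 4 7) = [9, 0, 10, 3, 7, 5, 1, 2, 8, 6, 11, 4]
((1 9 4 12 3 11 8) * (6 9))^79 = (1 8 11 3 12 4 9 6)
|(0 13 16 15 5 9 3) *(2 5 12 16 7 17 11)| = 9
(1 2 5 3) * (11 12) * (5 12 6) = [0, 2, 12, 1, 4, 3, 5, 7, 8, 9, 10, 6, 11] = (1 2 12 11 6 5 3)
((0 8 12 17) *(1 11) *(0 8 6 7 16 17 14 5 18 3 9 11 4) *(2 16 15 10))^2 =(0 7 10 16 8 14 18 9 1)(2 17 12 5 3 11 4 6 15)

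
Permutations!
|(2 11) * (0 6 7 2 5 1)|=7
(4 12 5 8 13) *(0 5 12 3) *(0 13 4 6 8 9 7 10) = [5, 1, 2, 13, 3, 9, 8, 10, 4, 7, 0, 11, 12, 6] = (0 5 9 7 10)(3 13 6 8 4)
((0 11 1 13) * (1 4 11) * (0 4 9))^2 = (0 13 11)(1 4 9)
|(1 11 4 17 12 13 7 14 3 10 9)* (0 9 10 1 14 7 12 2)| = 18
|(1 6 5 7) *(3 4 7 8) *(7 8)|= 12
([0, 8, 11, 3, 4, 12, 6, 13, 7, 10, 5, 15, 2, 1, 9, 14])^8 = (15)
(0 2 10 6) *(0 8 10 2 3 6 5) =(0 3 6 8 10 5) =[3, 1, 2, 6, 4, 0, 8, 7, 10, 9, 5]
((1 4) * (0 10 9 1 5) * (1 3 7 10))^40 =(10)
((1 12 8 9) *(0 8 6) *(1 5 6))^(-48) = (12)(0 9 6 8 5)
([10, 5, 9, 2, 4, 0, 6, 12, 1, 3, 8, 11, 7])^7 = [8, 0, 9, 2, 4, 10, 6, 12, 5, 3, 1, 11, 7]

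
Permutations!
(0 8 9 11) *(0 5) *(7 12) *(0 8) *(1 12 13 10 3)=(1 12 7 13 10 3)(5 8 9 11)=[0, 12, 2, 1, 4, 8, 6, 13, 9, 11, 3, 5, 7, 10]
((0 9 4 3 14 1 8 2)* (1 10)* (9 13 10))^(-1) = (0 2 8 1 10 13)(3 4 9 14)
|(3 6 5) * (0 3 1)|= 5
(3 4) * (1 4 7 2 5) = (1 4 3 7 2 5) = [0, 4, 5, 7, 3, 1, 6, 2]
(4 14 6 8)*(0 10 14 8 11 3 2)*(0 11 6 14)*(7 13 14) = (0 10)(2 11 3)(4 8)(7 13 14) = [10, 1, 11, 2, 8, 5, 6, 13, 4, 9, 0, 3, 12, 14, 7]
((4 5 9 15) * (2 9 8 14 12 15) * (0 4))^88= (0 14 4 12 5 15 8)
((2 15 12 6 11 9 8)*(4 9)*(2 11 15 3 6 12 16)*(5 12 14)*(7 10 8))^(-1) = ((2 3 6 15 16)(4 9 7 10 8 11)(5 12 14))^(-1) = (2 16 15 6 3)(4 11 8 10 7 9)(5 14 12)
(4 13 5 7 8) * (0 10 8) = (0 10 8 4 13 5 7) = [10, 1, 2, 3, 13, 7, 6, 0, 4, 9, 8, 11, 12, 5]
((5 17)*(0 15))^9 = ((0 15)(5 17))^9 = (0 15)(5 17)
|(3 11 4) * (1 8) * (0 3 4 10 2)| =10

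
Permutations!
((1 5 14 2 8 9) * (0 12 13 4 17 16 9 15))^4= (0 17 5 15 4 1 8 13 9 2 12 16 14)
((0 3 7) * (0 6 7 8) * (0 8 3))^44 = (8)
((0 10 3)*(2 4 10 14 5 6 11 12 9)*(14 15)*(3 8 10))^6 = ((0 15 14 5 6 11 12 9 2 4 3)(8 10))^6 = (0 12 15 9 14 2 5 4 6 3 11)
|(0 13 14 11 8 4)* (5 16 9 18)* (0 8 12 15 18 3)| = 22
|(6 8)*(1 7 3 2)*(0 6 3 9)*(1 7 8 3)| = 6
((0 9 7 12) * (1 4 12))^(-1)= (0 12 4 1 7 9)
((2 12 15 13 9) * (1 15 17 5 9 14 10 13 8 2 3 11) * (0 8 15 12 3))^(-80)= ((0 8 2 3 11 1 12 17 5 9)(10 13 14))^(-80)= (17)(10 13 14)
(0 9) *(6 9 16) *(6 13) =(0 16 13 6 9) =[16, 1, 2, 3, 4, 5, 9, 7, 8, 0, 10, 11, 12, 6, 14, 15, 13]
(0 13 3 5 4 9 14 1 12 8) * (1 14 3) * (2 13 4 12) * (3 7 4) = (14)(0 3 5 12 8)(1 2 13)(4 9 7) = [3, 2, 13, 5, 9, 12, 6, 4, 0, 7, 10, 11, 8, 1, 14]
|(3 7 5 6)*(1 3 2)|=6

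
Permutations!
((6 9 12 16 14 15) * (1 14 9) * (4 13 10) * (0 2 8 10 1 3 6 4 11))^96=((0 2 8 10 11)(1 14 15 4 13)(3 6)(9 12 16))^96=(16)(0 2 8 10 11)(1 14 15 4 13)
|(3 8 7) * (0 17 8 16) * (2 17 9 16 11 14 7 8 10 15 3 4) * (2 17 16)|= 8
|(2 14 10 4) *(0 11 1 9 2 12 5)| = |(0 11 1 9 2 14 10 4 12 5)| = 10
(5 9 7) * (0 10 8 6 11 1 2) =(0 10 8 6 11 1 2)(5 9 7) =[10, 2, 0, 3, 4, 9, 11, 5, 6, 7, 8, 1]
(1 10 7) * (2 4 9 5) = [0, 10, 4, 3, 9, 2, 6, 1, 8, 5, 7] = (1 10 7)(2 4 9 5)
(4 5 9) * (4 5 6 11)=(4 6 11)(5 9)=[0, 1, 2, 3, 6, 9, 11, 7, 8, 5, 10, 4]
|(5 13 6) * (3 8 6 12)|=6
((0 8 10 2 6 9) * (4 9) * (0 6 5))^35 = ((0 8 10 2 5)(4 9 6))^35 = (10)(4 6 9)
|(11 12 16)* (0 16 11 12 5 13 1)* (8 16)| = 8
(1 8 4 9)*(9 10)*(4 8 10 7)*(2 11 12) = (1 10 9)(2 11 12)(4 7) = [0, 10, 11, 3, 7, 5, 6, 4, 8, 1, 9, 12, 2]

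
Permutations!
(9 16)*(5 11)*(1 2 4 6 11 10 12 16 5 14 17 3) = (1 2 4 6 11 14 17 3)(5 10 12 16 9) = [0, 2, 4, 1, 6, 10, 11, 7, 8, 5, 12, 14, 16, 13, 17, 15, 9, 3]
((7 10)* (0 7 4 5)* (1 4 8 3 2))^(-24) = ((0 7 10 8 3 2 1 4 5))^(-24) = (0 8 1)(2 5 10)(3 4 7)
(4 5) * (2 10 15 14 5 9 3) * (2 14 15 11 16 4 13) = (2 10 11 16 4 9 3 14 5 13) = [0, 1, 10, 14, 9, 13, 6, 7, 8, 3, 11, 16, 12, 2, 5, 15, 4]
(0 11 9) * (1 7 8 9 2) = (0 11 2 1 7 8 9) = [11, 7, 1, 3, 4, 5, 6, 8, 9, 0, 10, 2]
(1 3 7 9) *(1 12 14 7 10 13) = (1 3 10 13)(7 9 12 14) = [0, 3, 2, 10, 4, 5, 6, 9, 8, 12, 13, 11, 14, 1, 7]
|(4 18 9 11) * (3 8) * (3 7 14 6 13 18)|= |(3 8 7 14 6 13 18 9 11 4)|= 10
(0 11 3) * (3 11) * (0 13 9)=(0 3 13 9)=[3, 1, 2, 13, 4, 5, 6, 7, 8, 0, 10, 11, 12, 9]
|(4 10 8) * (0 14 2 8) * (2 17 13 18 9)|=10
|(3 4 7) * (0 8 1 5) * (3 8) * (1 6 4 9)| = 20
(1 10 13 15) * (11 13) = (1 10 11 13 15) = [0, 10, 2, 3, 4, 5, 6, 7, 8, 9, 11, 13, 12, 15, 14, 1]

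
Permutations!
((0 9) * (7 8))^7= ((0 9)(7 8))^7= (0 9)(7 8)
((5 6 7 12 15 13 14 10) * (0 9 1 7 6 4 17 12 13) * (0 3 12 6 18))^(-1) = (0 18 6 17 4 5 10 14 13 7 1 9)(3 15 12)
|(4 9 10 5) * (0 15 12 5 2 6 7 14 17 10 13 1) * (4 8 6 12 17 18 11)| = 17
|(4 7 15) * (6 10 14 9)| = |(4 7 15)(6 10 14 9)| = 12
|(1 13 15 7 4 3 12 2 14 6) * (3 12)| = |(1 13 15 7 4 12 2 14 6)| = 9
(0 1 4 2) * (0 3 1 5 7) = (0 5 7)(1 4 2 3) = [5, 4, 3, 1, 2, 7, 6, 0]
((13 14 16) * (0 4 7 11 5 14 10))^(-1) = ((0 4 7 11 5 14 16 13 10))^(-1) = (0 10 13 16 14 5 11 7 4)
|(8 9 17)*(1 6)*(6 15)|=|(1 15 6)(8 9 17)|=3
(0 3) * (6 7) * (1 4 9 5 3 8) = (0 8 1 4 9 5 3)(6 7) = [8, 4, 2, 0, 9, 3, 7, 6, 1, 5]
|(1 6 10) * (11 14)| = 6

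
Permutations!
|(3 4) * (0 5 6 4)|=5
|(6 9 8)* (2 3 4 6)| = 6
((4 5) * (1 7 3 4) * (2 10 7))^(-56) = ((1 2 10 7 3 4 5))^(-56) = (10)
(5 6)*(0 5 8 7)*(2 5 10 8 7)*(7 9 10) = [7, 1, 5, 3, 4, 6, 9, 0, 2, 10, 8] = (0 7)(2 5 6 9 10 8)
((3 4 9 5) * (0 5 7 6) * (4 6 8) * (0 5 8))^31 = ((0 8 4 9 7)(3 6 5))^31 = (0 8 4 9 7)(3 6 5)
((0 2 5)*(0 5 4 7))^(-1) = (0 7 4 2)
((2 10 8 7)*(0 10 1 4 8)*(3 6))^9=((0 10)(1 4 8 7 2)(3 6))^9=(0 10)(1 2 7 8 4)(3 6)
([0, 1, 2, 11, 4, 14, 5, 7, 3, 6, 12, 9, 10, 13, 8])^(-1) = [0, 1, 2, 8, 4, 6, 9, 7, 14, 11, 12, 3, 10, 13, 5]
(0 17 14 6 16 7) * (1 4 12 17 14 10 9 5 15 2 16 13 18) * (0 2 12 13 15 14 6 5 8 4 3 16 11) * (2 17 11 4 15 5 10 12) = (0 6 5 14 10 9 8 15 2 4 13 18 1 3 16 7 17 12 11) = [6, 3, 4, 16, 13, 14, 5, 17, 15, 8, 9, 0, 11, 18, 10, 2, 7, 12, 1]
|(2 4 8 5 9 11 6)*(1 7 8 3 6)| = 12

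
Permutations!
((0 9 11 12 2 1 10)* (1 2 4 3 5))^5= (0 3 9 5 11 1 12 10 4)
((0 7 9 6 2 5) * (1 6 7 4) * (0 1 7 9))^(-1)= ((9)(0 4 7)(1 6 2 5))^(-1)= (9)(0 7 4)(1 5 2 6)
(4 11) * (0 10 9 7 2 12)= (0 10 9 7 2 12)(4 11)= [10, 1, 12, 3, 11, 5, 6, 2, 8, 7, 9, 4, 0]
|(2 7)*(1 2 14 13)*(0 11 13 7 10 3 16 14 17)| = |(0 11 13 1 2 10 3 16 14 7 17)| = 11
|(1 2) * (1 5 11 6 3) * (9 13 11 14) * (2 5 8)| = 8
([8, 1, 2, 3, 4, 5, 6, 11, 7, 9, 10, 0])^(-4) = [0, 1, 2, 3, 4, 5, 6, 7, 8, 9, 10, 11]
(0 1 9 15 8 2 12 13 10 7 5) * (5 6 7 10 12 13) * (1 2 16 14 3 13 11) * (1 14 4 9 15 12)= (0 2 11 14 3 13 1 15 8 16 4 9 12 5)(6 7)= [2, 15, 11, 13, 9, 0, 7, 6, 16, 12, 10, 14, 5, 1, 3, 8, 4]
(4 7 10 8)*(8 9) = (4 7 10 9 8) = [0, 1, 2, 3, 7, 5, 6, 10, 4, 8, 9]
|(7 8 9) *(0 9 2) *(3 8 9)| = 4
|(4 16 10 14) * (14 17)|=|(4 16 10 17 14)|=5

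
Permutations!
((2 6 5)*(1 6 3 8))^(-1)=((1 6 5 2 3 8))^(-1)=(1 8 3 2 5 6)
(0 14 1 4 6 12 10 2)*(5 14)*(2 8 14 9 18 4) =(0 5 9 18 4 6 12 10 8 14 1 2) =[5, 2, 0, 3, 6, 9, 12, 7, 14, 18, 8, 11, 10, 13, 1, 15, 16, 17, 4]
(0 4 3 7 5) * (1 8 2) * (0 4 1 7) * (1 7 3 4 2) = (0 7 5 2 3)(1 8) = [7, 8, 3, 0, 4, 2, 6, 5, 1]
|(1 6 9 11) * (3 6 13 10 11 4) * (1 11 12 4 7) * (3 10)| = 6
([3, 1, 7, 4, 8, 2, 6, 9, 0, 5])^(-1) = (0 8 4 3)(2 5 9 7)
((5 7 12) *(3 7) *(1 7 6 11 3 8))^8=(1 5 7 8 12)(3 11 6)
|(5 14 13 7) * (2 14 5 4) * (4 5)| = |(2 14 13 7 5 4)| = 6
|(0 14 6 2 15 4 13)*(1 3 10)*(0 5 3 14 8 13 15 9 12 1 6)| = 12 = |(0 8 13 5 3 10 6 2 9 12 1 14)(4 15)|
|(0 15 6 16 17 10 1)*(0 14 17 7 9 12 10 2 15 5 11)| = 33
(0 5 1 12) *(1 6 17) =(0 5 6 17 1 12) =[5, 12, 2, 3, 4, 6, 17, 7, 8, 9, 10, 11, 0, 13, 14, 15, 16, 1]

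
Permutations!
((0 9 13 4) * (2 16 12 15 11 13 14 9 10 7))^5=((0 10 7 2 16 12 15 11 13 4)(9 14))^5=(0 12)(2 13)(4 16)(7 11)(9 14)(10 15)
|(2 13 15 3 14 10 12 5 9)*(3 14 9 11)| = 10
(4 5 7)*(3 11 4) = (3 11 4 5 7) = [0, 1, 2, 11, 5, 7, 6, 3, 8, 9, 10, 4]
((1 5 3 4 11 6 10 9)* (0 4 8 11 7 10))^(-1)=((0 4 7 10 9 1 5 3 8 11 6))^(-1)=(0 6 11 8 3 5 1 9 10 7 4)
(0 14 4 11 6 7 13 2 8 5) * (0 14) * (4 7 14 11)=[0, 1, 8, 3, 4, 11, 14, 13, 5, 9, 10, 6, 12, 2, 7]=(2 8 5 11 6 14 7 13)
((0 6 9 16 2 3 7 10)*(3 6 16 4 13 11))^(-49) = (0 13 16 11 2 3 6 7 9 10 4)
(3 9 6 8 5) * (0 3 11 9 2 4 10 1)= (0 3 2 4 10 1)(5 11 9 6 8)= [3, 0, 4, 2, 10, 11, 8, 7, 5, 6, 1, 9]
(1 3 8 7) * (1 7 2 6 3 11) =(1 11)(2 6 3 8) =[0, 11, 6, 8, 4, 5, 3, 7, 2, 9, 10, 1]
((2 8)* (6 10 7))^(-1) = (2 8)(6 7 10)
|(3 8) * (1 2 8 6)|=|(1 2 8 3 6)|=5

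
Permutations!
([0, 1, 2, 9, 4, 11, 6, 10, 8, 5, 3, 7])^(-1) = (3 10 7 11 5 9)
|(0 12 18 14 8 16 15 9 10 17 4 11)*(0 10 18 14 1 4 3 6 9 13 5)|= |(0 12 14 8 16 15 13 5)(1 4 11 10 17 3 6 9 18)|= 72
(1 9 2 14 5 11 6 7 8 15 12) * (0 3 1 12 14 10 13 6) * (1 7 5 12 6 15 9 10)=(0 3 7 8 9 2 1 10 13 15 14 12 6 5 11)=[3, 10, 1, 7, 4, 11, 5, 8, 9, 2, 13, 0, 6, 15, 12, 14]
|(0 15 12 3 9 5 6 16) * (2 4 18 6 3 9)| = |(0 15 12 9 5 3 2 4 18 6 16)| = 11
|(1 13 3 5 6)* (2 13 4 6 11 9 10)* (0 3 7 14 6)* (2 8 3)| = |(0 2 13 7 14 6 1 4)(3 5 11 9 10 8)| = 24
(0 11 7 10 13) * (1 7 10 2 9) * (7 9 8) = (0 11 10 13)(1 9)(2 8 7) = [11, 9, 8, 3, 4, 5, 6, 2, 7, 1, 13, 10, 12, 0]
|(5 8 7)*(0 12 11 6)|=12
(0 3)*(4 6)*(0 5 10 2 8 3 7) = (0 7)(2 8 3 5 10)(4 6) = [7, 1, 8, 5, 6, 10, 4, 0, 3, 9, 2]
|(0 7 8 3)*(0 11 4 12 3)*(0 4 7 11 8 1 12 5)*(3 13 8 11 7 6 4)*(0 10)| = |(0 7 1 12 13 8 3 11 6 4 5 10)| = 12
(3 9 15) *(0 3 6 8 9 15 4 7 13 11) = (0 3 15 6 8 9 4 7 13 11) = [3, 1, 2, 15, 7, 5, 8, 13, 9, 4, 10, 0, 12, 11, 14, 6]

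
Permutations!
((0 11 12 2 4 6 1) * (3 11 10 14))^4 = (0 11 6 14 2)(1 3 4 10 12)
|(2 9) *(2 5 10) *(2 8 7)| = 6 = |(2 9 5 10 8 7)|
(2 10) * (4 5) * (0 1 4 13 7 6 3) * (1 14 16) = (0 14 16 1 4 5 13 7 6 3)(2 10) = [14, 4, 10, 0, 5, 13, 3, 6, 8, 9, 2, 11, 12, 7, 16, 15, 1]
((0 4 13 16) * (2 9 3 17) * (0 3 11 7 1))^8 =((0 4 13 16 3 17 2 9 11 7 1))^8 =(0 11 17 13 1 9 3 4 7 2 16)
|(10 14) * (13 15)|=|(10 14)(13 15)|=2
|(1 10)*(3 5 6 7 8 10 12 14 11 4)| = 11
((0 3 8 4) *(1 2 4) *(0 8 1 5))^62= ((0 3 1 2 4 8 5))^62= (0 5 8 4 2 1 3)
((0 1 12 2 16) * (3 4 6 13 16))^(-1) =(0 16 13 6 4 3 2 12 1)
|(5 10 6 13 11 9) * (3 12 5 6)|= 4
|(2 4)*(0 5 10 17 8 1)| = 6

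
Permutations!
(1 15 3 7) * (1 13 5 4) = [0, 15, 2, 7, 1, 4, 6, 13, 8, 9, 10, 11, 12, 5, 14, 3] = (1 15 3 7 13 5 4)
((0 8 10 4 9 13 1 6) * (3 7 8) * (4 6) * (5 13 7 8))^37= ((0 3 8 10 6)(1 4 9 7 5 13))^37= (0 8 6 3 10)(1 4 9 7 5 13)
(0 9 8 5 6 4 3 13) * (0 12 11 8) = (0 9)(3 13 12 11 8 5 6 4) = [9, 1, 2, 13, 3, 6, 4, 7, 5, 0, 10, 8, 11, 12]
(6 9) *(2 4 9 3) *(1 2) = (1 2 4 9 6 3) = [0, 2, 4, 1, 9, 5, 3, 7, 8, 6]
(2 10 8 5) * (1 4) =[0, 4, 10, 3, 1, 2, 6, 7, 5, 9, 8] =(1 4)(2 10 8 5)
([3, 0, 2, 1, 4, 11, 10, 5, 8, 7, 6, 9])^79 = [3, 0, 2, 1, 4, 7, 10, 9, 8, 11, 6, 5]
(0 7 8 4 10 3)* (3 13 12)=[7, 1, 2, 0, 10, 5, 6, 8, 4, 9, 13, 11, 3, 12]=(0 7 8 4 10 13 12 3)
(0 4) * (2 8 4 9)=(0 9 2 8 4)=[9, 1, 8, 3, 0, 5, 6, 7, 4, 2]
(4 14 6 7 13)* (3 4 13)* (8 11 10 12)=[0, 1, 2, 4, 14, 5, 7, 3, 11, 9, 12, 10, 8, 13, 6]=(3 4 14 6 7)(8 11 10 12)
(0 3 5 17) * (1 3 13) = (0 13 1 3 5 17) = [13, 3, 2, 5, 4, 17, 6, 7, 8, 9, 10, 11, 12, 1, 14, 15, 16, 0]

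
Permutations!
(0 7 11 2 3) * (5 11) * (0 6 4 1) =(0 7 5 11 2 3 6 4 1) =[7, 0, 3, 6, 1, 11, 4, 5, 8, 9, 10, 2]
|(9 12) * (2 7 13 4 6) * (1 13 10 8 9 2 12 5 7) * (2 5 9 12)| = |(1 13 4 6 2)(5 7 10 8 12)| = 5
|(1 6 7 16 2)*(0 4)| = 10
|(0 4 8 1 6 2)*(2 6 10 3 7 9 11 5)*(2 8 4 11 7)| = 8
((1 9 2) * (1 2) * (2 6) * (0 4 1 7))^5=(9)(2 6)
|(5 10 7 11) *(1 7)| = |(1 7 11 5 10)| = 5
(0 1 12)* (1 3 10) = (0 3 10 1 12) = [3, 12, 2, 10, 4, 5, 6, 7, 8, 9, 1, 11, 0]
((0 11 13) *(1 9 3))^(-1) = (0 13 11)(1 3 9) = ((0 11 13)(1 9 3))^(-1)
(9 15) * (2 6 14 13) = (2 6 14 13)(9 15) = [0, 1, 6, 3, 4, 5, 14, 7, 8, 15, 10, 11, 12, 2, 13, 9]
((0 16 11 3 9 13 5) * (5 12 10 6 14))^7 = (0 10 3 5 12 11 14 13 16 6 9)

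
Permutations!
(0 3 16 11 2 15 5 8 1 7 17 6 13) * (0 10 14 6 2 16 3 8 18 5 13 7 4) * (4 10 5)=(0 8 1 10 14 6 7 17 2 15 13 5 18 4)(11 16)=[8, 10, 15, 3, 0, 18, 7, 17, 1, 9, 14, 16, 12, 5, 6, 13, 11, 2, 4]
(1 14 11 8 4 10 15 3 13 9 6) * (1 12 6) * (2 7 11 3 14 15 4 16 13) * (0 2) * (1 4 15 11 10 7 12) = (0 2 12 6 1 11 8 16 13 9 4 7 10 15 14 3) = [2, 11, 12, 0, 7, 5, 1, 10, 16, 4, 15, 8, 6, 9, 3, 14, 13]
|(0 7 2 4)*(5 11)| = 4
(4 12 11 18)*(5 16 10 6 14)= [0, 1, 2, 3, 12, 16, 14, 7, 8, 9, 6, 18, 11, 13, 5, 15, 10, 17, 4]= (4 12 11 18)(5 16 10 6 14)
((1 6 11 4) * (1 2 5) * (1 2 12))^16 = (1 6 11 4 12)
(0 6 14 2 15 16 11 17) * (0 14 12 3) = (0 6 12 3)(2 15 16 11 17 14) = [6, 1, 15, 0, 4, 5, 12, 7, 8, 9, 10, 17, 3, 13, 2, 16, 11, 14]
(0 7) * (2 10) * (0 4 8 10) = (0 7 4 8 10 2) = [7, 1, 0, 3, 8, 5, 6, 4, 10, 9, 2]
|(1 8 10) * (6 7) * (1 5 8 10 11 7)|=|(1 10 5 8 11 7 6)|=7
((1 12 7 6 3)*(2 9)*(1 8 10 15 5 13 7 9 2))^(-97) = (1 9 12)(3 6 7 13 5 15 10 8)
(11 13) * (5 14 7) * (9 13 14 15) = [0, 1, 2, 3, 4, 15, 6, 5, 8, 13, 10, 14, 12, 11, 7, 9] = (5 15 9 13 11 14 7)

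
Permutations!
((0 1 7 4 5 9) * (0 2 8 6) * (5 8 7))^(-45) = ((0 1 5 9 2 7 4 8 6))^(-45) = (9)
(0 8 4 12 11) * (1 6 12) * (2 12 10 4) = (0 8 2 12 11)(1 6 10 4) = [8, 6, 12, 3, 1, 5, 10, 7, 2, 9, 4, 0, 11]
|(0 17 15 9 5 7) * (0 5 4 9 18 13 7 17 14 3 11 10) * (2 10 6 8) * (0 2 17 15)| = 70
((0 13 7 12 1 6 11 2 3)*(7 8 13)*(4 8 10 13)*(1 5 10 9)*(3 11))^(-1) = ((0 7 12 5 10 13 9 1 6 3)(2 11)(4 8))^(-1) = (0 3 6 1 9 13 10 5 12 7)(2 11)(4 8)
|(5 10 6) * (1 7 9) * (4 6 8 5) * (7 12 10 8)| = 10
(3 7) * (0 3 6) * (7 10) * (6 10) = (0 3 6)(7 10) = [3, 1, 2, 6, 4, 5, 0, 10, 8, 9, 7]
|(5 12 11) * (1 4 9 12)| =|(1 4 9 12 11 5)| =6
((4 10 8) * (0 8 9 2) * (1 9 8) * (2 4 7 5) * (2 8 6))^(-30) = ((0 1 9 4 10 6 2)(5 8 7))^(-30) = (0 6 4 1 2 10 9)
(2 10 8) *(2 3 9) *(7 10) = (2 7 10 8 3 9) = [0, 1, 7, 9, 4, 5, 6, 10, 3, 2, 8]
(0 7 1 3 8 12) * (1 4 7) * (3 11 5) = (0 1 11 5 3 8 12)(4 7) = [1, 11, 2, 8, 7, 3, 6, 4, 12, 9, 10, 5, 0]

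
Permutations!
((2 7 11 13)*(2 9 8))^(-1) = ((2 7 11 13 9 8))^(-1) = (2 8 9 13 11 7)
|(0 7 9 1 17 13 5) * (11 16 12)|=21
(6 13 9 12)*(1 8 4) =(1 8 4)(6 13 9 12) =[0, 8, 2, 3, 1, 5, 13, 7, 4, 12, 10, 11, 6, 9]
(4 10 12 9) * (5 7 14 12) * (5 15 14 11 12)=(4 10 15 14 5 7 11 12 9)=[0, 1, 2, 3, 10, 7, 6, 11, 8, 4, 15, 12, 9, 13, 5, 14]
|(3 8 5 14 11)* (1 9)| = 10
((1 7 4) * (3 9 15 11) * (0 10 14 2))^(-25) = ((0 10 14 2)(1 7 4)(3 9 15 11))^(-25) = (0 2 14 10)(1 4 7)(3 11 15 9)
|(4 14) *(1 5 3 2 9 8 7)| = 14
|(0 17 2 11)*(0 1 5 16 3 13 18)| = 10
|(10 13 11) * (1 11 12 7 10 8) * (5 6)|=|(1 11 8)(5 6)(7 10 13 12)|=12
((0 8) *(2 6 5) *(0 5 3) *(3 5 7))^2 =((0 8 7 3)(2 6 5))^2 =(0 7)(2 5 6)(3 8)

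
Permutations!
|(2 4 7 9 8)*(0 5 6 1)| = 20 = |(0 5 6 1)(2 4 7 9 8)|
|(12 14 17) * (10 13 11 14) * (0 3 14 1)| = |(0 3 14 17 12 10 13 11 1)| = 9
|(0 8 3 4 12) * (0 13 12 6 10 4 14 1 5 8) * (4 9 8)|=18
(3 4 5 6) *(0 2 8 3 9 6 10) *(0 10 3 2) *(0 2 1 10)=[2, 10, 8, 4, 5, 3, 9, 7, 1, 6, 0]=(0 2 8 1 10)(3 4 5)(6 9)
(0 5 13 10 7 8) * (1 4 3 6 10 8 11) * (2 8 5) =(0 2 8)(1 4 3 6 10 7 11)(5 13) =[2, 4, 8, 6, 3, 13, 10, 11, 0, 9, 7, 1, 12, 5]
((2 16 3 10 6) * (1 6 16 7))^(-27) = (16)(1 6 2 7)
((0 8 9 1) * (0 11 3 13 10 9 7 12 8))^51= (1 13)(3 9)(10 11)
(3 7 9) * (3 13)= [0, 1, 2, 7, 4, 5, 6, 9, 8, 13, 10, 11, 12, 3]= (3 7 9 13)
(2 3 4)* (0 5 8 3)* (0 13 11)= (0 5 8 3 4 2 13 11)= [5, 1, 13, 4, 2, 8, 6, 7, 3, 9, 10, 0, 12, 11]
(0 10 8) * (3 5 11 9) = [10, 1, 2, 5, 4, 11, 6, 7, 0, 3, 8, 9] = (0 10 8)(3 5 11 9)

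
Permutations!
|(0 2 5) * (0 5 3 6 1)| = 5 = |(0 2 3 6 1)|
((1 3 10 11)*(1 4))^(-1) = ((1 3 10 11 4))^(-1) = (1 4 11 10 3)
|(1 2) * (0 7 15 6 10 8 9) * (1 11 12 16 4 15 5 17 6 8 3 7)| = 30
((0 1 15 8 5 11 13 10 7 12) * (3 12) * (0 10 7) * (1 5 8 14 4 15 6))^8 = (4 14 15)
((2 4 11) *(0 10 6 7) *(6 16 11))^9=(0 10 16 11 2 4 6 7)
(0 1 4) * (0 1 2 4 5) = (0 2 4 1 5) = [2, 5, 4, 3, 1, 0]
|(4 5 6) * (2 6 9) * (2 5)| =6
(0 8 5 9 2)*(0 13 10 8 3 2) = [3, 1, 13, 2, 4, 9, 6, 7, 5, 0, 8, 11, 12, 10] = (0 3 2 13 10 8 5 9)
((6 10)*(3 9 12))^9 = (12)(6 10)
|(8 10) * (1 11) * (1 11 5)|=2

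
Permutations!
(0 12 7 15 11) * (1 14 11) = (0 12 7 15 1 14 11) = [12, 14, 2, 3, 4, 5, 6, 15, 8, 9, 10, 0, 7, 13, 11, 1]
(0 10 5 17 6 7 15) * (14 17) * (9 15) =[10, 1, 2, 3, 4, 14, 7, 9, 8, 15, 5, 11, 12, 13, 17, 0, 16, 6] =(0 10 5 14 17 6 7 9 15)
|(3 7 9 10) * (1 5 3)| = 6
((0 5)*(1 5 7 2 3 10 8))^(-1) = (0 5 1 8 10 3 2 7)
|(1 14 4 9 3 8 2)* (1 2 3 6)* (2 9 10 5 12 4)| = 20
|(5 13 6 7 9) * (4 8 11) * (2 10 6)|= 21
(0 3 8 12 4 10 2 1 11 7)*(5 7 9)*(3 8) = (0 8 12 4 10 2 1 11 9 5 7) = [8, 11, 1, 3, 10, 7, 6, 0, 12, 5, 2, 9, 4]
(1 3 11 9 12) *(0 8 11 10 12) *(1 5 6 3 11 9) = [8, 11, 2, 10, 4, 6, 3, 7, 9, 0, 12, 1, 5] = (0 8 9)(1 11)(3 10 12 5 6)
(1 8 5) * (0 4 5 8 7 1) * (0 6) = (8)(0 4 5 6)(1 7) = [4, 7, 2, 3, 5, 6, 0, 1, 8]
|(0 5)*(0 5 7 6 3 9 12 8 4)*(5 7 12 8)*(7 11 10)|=|(0 12 5 11 10 7 6 3 9 8 4)|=11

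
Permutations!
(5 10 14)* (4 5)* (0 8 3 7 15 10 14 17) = (0 8 3 7 15 10 17)(4 5 14) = [8, 1, 2, 7, 5, 14, 6, 15, 3, 9, 17, 11, 12, 13, 4, 10, 16, 0]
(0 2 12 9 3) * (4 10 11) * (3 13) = (0 2 12 9 13 3)(4 10 11) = [2, 1, 12, 0, 10, 5, 6, 7, 8, 13, 11, 4, 9, 3]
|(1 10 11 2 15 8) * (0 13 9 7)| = 12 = |(0 13 9 7)(1 10 11 2 15 8)|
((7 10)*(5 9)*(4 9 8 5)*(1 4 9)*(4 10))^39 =((1 10 7 4)(5 8))^39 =(1 4 7 10)(5 8)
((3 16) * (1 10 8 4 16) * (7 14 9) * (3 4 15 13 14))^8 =(16)(1 3 7 9 14 13 15 8 10) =((1 10 8 15 13 14 9 7 3)(4 16))^8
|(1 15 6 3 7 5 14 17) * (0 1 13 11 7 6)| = |(0 1 15)(3 6)(5 14 17 13 11 7)| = 6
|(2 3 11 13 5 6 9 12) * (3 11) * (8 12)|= 8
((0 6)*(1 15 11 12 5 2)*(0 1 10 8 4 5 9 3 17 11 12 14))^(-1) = ((0 6 1 15 12 9 3 17 11 14)(2 10 8 4 5))^(-1) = (0 14 11 17 3 9 12 15 1 6)(2 5 4 8 10)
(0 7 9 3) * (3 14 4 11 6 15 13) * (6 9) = [7, 1, 2, 0, 11, 5, 15, 6, 8, 14, 10, 9, 12, 3, 4, 13] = (0 7 6 15 13 3)(4 11 9 14)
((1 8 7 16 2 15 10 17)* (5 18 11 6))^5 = ((1 8 7 16 2 15 10 17)(5 18 11 6))^5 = (1 15 7 17 2 8 10 16)(5 18 11 6)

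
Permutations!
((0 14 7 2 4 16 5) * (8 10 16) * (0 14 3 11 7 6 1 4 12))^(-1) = (0 12 2 7 11 3)(1 6 14 5 16 10 8 4)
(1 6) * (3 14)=(1 6)(3 14)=[0, 6, 2, 14, 4, 5, 1, 7, 8, 9, 10, 11, 12, 13, 3]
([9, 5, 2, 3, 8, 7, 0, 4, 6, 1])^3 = [5, 4, 2, 3, 0, 8, 1, 6, 9, 7]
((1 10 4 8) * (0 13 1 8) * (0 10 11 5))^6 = (0 13 1 11 5)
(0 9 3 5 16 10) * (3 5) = (0 9 5 16 10) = [9, 1, 2, 3, 4, 16, 6, 7, 8, 5, 0, 11, 12, 13, 14, 15, 10]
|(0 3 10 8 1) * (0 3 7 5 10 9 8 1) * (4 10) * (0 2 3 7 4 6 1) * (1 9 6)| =15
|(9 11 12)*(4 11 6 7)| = 6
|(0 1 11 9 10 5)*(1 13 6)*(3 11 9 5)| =9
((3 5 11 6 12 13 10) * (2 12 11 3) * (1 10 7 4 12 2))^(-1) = (1 10)(3 5)(4 7 13 12)(6 11)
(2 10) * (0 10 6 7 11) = (0 10 2 6 7 11) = [10, 1, 6, 3, 4, 5, 7, 11, 8, 9, 2, 0]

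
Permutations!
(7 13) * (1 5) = (1 5)(7 13) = [0, 5, 2, 3, 4, 1, 6, 13, 8, 9, 10, 11, 12, 7]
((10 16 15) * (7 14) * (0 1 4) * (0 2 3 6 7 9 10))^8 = (0 9 3)(1 10 6)(2 15 14)(4 16 7) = ((0 1 4 2 3 6 7 14 9 10 16 15))^8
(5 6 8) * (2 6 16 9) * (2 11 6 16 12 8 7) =(2 16 9 11 6 7)(5 12 8) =[0, 1, 16, 3, 4, 12, 7, 2, 5, 11, 10, 6, 8, 13, 14, 15, 9]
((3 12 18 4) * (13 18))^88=(3 18 12 4 13)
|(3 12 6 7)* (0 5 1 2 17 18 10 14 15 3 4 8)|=|(0 5 1 2 17 18 10 14 15 3 12 6 7 4 8)|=15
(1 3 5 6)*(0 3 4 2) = [3, 4, 0, 5, 2, 6, 1] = (0 3 5 6 1 4 2)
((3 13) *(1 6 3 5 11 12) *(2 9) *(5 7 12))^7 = (1 6 3 13 7 12)(2 9)(5 11)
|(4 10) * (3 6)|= 2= |(3 6)(4 10)|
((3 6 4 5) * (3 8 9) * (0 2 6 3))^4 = (0 5 2 8 6 9 4)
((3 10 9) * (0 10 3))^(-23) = (0 10 9)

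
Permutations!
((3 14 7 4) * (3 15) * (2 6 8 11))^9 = ((2 6 8 11)(3 14 7 4 15))^9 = (2 6 8 11)(3 15 4 7 14)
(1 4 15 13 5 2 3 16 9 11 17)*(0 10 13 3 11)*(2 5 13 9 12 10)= (0 2 11 17 1 4 15 3 16 12 10 9)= [2, 4, 11, 16, 15, 5, 6, 7, 8, 0, 9, 17, 10, 13, 14, 3, 12, 1]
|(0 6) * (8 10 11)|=6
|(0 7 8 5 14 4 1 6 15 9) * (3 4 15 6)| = 21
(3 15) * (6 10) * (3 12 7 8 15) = (6 10)(7 8 15 12) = [0, 1, 2, 3, 4, 5, 10, 8, 15, 9, 6, 11, 7, 13, 14, 12]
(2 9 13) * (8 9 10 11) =(2 10 11 8 9 13) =[0, 1, 10, 3, 4, 5, 6, 7, 9, 13, 11, 8, 12, 2]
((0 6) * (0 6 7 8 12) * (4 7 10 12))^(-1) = (0 12 10)(4 8 7)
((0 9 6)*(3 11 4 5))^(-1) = (0 6 9)(3 5 4 11)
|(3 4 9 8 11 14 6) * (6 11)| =10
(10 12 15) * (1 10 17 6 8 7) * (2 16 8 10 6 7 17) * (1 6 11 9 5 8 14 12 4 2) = (1 11 9 5 8 17 7 6 10 4 2 16 14 12 15) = [0, 11, 16, 3, 2, 8, 10, 6, 17, 5, 4, 9, 15, 13, 12, 1, 14, 7]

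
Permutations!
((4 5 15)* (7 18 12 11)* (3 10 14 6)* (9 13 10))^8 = (18)(3 13 14)(4 15 5)(6 9 10)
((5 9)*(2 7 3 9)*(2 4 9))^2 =((2 7 3)(4 9 5))^2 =(2 3 7)(4 5 9)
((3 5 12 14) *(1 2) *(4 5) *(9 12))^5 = (1 2)(3 14 12 9 5 4)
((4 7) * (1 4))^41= ((1 4 7))^41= (1 7 4)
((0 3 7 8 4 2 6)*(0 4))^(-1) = (0 8 7 3)(2 4 6)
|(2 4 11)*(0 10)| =|(0 10)(2 4 11)| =6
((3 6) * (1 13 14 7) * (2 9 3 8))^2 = (1 14)(2 3 8 9 6)(7 13)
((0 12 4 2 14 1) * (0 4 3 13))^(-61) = ((0 12 3 13)(1 4 2 14))^(-61) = (0 13 3 12)(1 14 2 4)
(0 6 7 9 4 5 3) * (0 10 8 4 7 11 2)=(0 6 11 2)(3 10 8 4 5)(7 9)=[6, 1, 0, 10, 5, 3, 11, 9, 4, 7, 8, 2]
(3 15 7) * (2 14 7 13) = (2 14 7 3 15 13) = [0, 1, 14, 15, 4, 5, 6, 3, 8, 9, 10, 11, 12, 2, 7, 13]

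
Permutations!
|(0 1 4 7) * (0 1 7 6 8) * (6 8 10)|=10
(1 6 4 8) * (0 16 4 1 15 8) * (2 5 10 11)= (0 16 4)(1 6)(2 5 10 11)(8 15)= [16, 6, 5, 3, 0, 10, 1, 7, 15, 9, 11, 2, 12, 13, 14, 8, 4]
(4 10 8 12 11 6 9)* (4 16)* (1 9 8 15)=(1 9 16 4 10 15)(6 8 12 11)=[0, 9, 2, 3, 10, 5, 8, 7, 12, 16, 15, 6, 11, 13, 14, 1, 4]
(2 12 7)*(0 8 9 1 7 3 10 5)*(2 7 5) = (0 8 9 1 5)(2 12 3 10) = [8, 5, 12, 10, 4, 0, 6, 7, 9, 1, 2, 11, 3]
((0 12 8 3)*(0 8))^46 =((0 12)(3 8))^46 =(12)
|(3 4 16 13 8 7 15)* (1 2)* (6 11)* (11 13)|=|(1 2)(3 4 16 11 6 13 8 7 15)|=18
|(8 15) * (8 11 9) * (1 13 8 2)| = |(1 13 8 15 11 9 2)| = 7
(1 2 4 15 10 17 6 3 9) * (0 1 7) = (0 1 2 4 15 10 17 6 3 9 7) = [1, 2, 4, 9, 15, 5, 3, 0, 8, 7, 17, 11, 12, 13, 14, 10, 16, 6]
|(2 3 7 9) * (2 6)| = 5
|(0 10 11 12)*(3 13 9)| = |(0 10 11 12)(3 13 9)| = 12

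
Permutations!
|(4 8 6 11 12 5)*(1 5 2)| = 8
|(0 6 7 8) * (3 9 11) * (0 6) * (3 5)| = 12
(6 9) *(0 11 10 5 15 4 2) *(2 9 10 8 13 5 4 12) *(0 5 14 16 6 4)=[11, 1, 5, 3, 9, 15, 10, 7, 13, 4, 0, 8, 2, 14, 16, 12, 6]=(0 11 8 13 14 16 6 10)(2 5 15 12)(4 9)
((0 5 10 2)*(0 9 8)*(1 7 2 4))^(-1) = ((0 5 10 4 1 7 2 9 8))^(-1) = (0 8 9 2 7 1 4 10 5)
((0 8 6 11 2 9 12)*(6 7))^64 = ((0 8 7 6 11 2 9 12))^64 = (12)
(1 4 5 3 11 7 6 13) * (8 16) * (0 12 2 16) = [12, 4, 16, 11, 5, 3, 13, 6, 0, 9, 10, 7, 2, 1, 14, 15, 8] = (0 12 2 16 8)(1 4 5 3 11 7 6 13)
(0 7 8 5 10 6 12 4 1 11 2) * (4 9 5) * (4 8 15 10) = (0 7 15 10 6 12 9 5 4 1 11 2) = [7, 11, 0, 3, 1, 4, 12, 15, 8, 5, 6, 2, 9, 13, 14, 10]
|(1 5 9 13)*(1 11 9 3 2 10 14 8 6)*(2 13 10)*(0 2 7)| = |(0 2 7)(1 5 3 13 11 9 10 14 8 6)| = 30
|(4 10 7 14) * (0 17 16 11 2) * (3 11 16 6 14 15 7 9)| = |(0 17 6 14 4 10 9 3 11 2)(7 15)| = 10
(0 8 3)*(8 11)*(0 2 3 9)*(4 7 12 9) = (0 11 8 4 7 12 9)(2 3) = [11, 1, 3, 2, 7, 5, 6, 12, 4, 0, 10, 8, 9]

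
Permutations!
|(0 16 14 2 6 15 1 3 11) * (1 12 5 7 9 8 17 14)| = 10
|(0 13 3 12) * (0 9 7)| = |(0 13 3 12 9 7)| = 6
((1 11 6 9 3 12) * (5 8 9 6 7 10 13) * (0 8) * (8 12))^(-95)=(0 12 1 11 7 10 13 5)(3 8 9)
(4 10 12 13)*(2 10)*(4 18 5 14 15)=(2 10 12 13 18 5 14 15 4)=[0, 1, 10, 3, 2, 14, 6, 7, 8, 9, 12, 11, 13, 18, 15, 4, 16, 17, 5]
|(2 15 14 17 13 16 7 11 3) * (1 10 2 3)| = 10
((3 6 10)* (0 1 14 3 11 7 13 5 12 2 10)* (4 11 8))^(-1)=((0 1 14 3 6)(2 10 8 4 11 7 13 5 12))^(-1)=(0 6 3 14 1)(2 12 5 13 7 11 4 8 10)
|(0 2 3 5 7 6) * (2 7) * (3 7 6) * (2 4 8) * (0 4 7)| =|(0 6 4 8 2)(3 5 7)| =15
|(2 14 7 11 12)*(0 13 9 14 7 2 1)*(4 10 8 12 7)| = |(0 13 9 14 2 4 10 8 12 1)(7 11)| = 10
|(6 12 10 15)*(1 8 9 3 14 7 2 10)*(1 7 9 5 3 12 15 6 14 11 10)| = 13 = |(1 8 5 3 11 10 6 15 14 9 12 7 2)|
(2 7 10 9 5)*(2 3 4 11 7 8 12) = (2 8 12)(3 4 11 7 10 9 5) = [0, 1, 8, 4, 11, 3, 6, 10, 12, 5, 9, 7, 2]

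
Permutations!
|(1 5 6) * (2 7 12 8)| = |(1 5 6)(2 7 12 8)| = 12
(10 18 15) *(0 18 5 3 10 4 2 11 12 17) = [18, 1, 11, 10, 2, 3, 6, 7, 8, 9, 5, 12, 17, 13, 14, 4, 16, 0, 15] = (0 18 15 4 2 11 12 17)(3 10 5)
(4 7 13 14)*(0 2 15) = (0 2 15)(4 7 13 14) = [2, 1, 15, 3, 7, 5, 6, 13, 8, 9, 10, 11, 12, 14, 4, 0]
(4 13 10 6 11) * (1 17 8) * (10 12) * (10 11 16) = (1 17 8)(4 13 12 11)(6 16 10) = [0, 17, 2, 3, 13, 5, 16, 7, 1, 9, 6, 4, 11, 12, 14, 15, 10, 8]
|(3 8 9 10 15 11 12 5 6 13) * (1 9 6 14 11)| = 4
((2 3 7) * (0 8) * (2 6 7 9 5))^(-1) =((0 8)(2 3 9 5)(6 7))^(-1) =(0 8)(2 5 9 3)(6 7)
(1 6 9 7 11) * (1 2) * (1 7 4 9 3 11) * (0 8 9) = (0 8 9 4)(1 6 3 11 2 7) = [8, 6, 7, 11, 0, 5, 3, 1, 9, 4, 10, 2]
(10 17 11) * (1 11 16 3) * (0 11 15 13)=(0 11 10 17 16 3 1 15 13)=[11, 15, 2, 1, 4, 5, 6, 7, 8, 9, 17, 10, 12, 0, 14, 13, 3, 16]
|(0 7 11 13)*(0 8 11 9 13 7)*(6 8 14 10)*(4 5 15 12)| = |(4 5 15 12)(6 8 11 7 9 13 14 10)| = 8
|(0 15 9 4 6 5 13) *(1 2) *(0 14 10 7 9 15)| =8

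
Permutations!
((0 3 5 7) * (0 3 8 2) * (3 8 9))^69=(0 2 8 7 5 3 9)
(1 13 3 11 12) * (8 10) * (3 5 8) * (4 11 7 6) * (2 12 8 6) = (1 13 5 6 4 11 8 10 3 7 2 12) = [0, 13, 12, 7, 11, 6, 4, 2, 10, 9, 3, 8, 1, 5]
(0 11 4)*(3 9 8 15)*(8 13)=(0 11 4)(3 9 13 8 15)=[11, 1, 2, 9, 0, 5, 6, 7, 15, 13, 10, 4, 12, 8, 14, 3]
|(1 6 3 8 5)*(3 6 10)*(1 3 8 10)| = |(3 10 8 5)| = 4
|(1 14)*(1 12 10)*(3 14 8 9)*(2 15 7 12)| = |(1 8 9 3 14 2 15 7 12 10)| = 10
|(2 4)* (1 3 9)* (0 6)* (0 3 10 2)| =8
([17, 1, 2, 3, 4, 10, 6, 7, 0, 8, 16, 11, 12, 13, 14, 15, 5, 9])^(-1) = [8, 1, 2, 3, 4, 16, 6, 7, 9, 17, 5, 11, 12, 13, 14, 15, 10, 0]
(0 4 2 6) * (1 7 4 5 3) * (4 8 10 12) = (0 5 3 1 7 8 10 12 4 2 6) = [5, 7, 6, 1, 2, 3, 0, 8, 10, 9, 12, 11, 4]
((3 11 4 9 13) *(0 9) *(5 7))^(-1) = (0 4 11 3 13 9)(5 7)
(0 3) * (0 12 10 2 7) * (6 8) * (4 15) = (0 3 12 10 2 7)(4 15)(6 8) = [3, 1, 7, 12, 15, 5, 8, 0, 6, 9, 2, 11, 10, 13, 14, 4]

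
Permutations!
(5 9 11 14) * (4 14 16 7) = (4 14 5 9 11 16 7) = [0, 1, 2, 3, 14, 9, 6, 4, 8, 11, 10, 16, 12, 13, 5, 15, 7]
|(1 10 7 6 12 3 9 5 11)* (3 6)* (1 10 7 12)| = |(1 7 3 9 5 11 10 12 6)| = 9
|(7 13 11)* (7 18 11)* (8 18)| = |(7 13)(8 18 11)| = 6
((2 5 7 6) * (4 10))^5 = ((2 5 7 6)(4 10))^5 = (2 5 7 6)(4 10)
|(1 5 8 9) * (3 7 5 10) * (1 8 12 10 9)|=|(1 9 8)(3 7 5 12 10)|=15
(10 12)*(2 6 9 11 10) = (2 6 9 11 10 12) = [0, 1, 6, 3, 4, 5, 9, 7, 8, 11, 12, 10, 2]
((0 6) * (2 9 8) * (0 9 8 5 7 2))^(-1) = (0 8 2 7 5 9 6)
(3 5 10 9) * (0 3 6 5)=(0 3)(5 10 9 6)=[3, 1, 2, 0, 4, 10, 5, 7, 8, 6, 9]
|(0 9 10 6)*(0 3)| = 5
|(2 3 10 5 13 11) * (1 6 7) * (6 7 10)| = |(1 7)(2 3 6 10 5 13 11)| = 14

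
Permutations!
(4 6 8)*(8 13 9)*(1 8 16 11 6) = (1 8 4)(6 13 9 16 11) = [0, 8, 2, 3, 1, 5, 13, 7, 4, 16, 10, 6, 12, 9, 14, 15, 11]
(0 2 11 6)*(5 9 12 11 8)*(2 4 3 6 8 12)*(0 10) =(0 4 3 6 10)(2 12 11 8 5 9) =[4, 1, 12, 6, 3, 9, 10, 7, 5, 2, 0, 8, 11]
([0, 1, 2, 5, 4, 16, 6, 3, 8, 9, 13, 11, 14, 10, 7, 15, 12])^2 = [0, 1, 2, 16, 4, 12, 6, 5, 8, 9, 10, 11, 7, 13, 3, 15, 14]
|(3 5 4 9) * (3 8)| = 5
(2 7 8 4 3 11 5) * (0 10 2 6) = [10, 1, 7, 11, 3, 6, 0, 8, 4, 9, 2, 5] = (0 10 2 7 8 4 3 11 5 6)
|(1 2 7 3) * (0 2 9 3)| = |(0 2 7)(1 9 3)| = 3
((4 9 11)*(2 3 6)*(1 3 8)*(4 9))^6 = (11)(1 3 6 2 8)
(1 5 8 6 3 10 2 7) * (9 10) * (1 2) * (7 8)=(1 5 7 2 8 6 3 9 10)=[0, 5, 8, 9, 4, 7, 3, 2, 6, 10, 1]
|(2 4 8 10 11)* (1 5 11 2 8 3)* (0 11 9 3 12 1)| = 11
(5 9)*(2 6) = (2 6)(5 9) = [0, 1, 6, 3, 4, 9, 2, 7, 8, 5]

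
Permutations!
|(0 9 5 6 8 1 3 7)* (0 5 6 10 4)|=|(0 9 6 8 1 3 7 5 10 4)|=10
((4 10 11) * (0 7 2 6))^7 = (0 6 2 7)(4 10 11)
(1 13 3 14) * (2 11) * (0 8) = [8, 13, 11, 14, 4, 5, 6, 7, 0, 9, 10, 2, 12, 3, 1] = (0 8)(1 13 3 14)(2 11)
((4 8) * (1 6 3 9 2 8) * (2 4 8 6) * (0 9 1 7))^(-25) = (0 7 4 9)(1 3 6 2)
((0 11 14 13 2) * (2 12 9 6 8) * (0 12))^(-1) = ((0 11 14 13)(2 12 9 6 8))^(-1) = (0 13 14 11)(2 8 6 9 12)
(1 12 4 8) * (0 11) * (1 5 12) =(0 11)(4 8 5 12) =[11, 1, 2, 3, 8, 12, 6, 7, 5, 9, 10, 0, 4]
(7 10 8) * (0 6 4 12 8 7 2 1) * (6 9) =(0 9 6 4 12 8 2 1)(7 10) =[9, 0, 1, 3, 12, 5, 4, 10, 2, 6, 7, 11, 8]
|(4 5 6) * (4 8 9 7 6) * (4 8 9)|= 3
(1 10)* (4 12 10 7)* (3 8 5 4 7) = (1 3 8 5 4 12 10) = [0, 3, 2, 8, 12, 4, 6, 7, 5, 9, 1, 11, 10]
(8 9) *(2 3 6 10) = (2 3 6 10)(8 9) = [0, 1, 3, 6, 4, 5, 10, 7, 9, 8, 2]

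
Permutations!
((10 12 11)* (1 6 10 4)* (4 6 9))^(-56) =(12)(1 9 4)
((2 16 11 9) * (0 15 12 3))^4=((0 15 12 3)(2 16 11 9))^4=(16)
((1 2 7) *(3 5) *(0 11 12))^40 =((0 11 12)(1 2 7)(3 5))^40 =(0 11 12)(1 2 7)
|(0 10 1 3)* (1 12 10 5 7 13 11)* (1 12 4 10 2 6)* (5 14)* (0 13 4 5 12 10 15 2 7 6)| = 7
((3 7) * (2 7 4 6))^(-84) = ((2 7 3 4 6))^(-84) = (2 7 3 4 6)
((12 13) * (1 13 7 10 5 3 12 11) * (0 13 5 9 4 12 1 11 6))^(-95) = ((0 13 6)(1 5 3)(4 12 7 10 9))^(-95) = (0 13 6)(1 5 3)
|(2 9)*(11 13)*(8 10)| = 2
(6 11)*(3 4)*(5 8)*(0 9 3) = [9, 1, 2, 4, 0, 8, 11, 7, 5, 3, 10, 6] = (0 9 3 4)(5 8)(6 11)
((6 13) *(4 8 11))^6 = (13)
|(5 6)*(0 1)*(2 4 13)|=6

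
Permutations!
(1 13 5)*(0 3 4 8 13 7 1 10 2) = (0 3 4 8 13 5 10 2)(1 7) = [3, 7, 0, 4, 8, 10, 6, 1, 13, 9, 2, 11, 12, 5]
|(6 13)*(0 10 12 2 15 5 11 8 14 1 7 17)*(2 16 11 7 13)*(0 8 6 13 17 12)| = 8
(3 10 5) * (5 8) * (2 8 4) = (2 8 5 3 10 4) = [0, 1, 8, 10, 2, 3, 6, 7, 5, 9, 4]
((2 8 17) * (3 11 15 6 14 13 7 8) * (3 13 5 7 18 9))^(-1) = ((2 13 18 9 3 11 15 6 14 5 7 8 17))^(-1) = (2 17 8 7 5 14 6 15 11 3 9 18 13)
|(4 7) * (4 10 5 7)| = |(5 7 10)| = 3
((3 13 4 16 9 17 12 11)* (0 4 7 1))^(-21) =((0 4 16 9 17 12 11 3 13 7 1))^(-21) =(0 4 16 9 17 12 11 3 13 7 1)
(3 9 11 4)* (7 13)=(3 9 11 4)(7 13)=[0, 1, 2, 9, 3, 5, 6, 13, 8, 11, 10, 4, 12, 7]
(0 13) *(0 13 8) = (13)(0 8) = [8, 1, 2, 3, 4, 5, 6, 7, 0, 9, 10, 11, 12, 13]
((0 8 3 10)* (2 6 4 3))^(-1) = (0 10 3 4 6 2 8)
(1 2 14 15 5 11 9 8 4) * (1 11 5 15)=(15)(1 2 14)(4 11 9 8)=[0, 2, 14, 3, 11, 5, 6, 7, 4, 8, 10, 9, 12, 13, 1, 15]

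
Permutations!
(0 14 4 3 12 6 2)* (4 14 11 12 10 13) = [11, 1, 0, 10, 3, 5, 2, 7, 8, 9, 13, 12, 6, 4, 14] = (14)(0 11 12 6 2)(3 10 13 4)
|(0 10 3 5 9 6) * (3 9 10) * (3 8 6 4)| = |(0 8 6)(3 5 10 9 4)| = 15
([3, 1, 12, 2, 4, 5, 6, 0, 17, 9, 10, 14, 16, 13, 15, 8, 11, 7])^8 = (0 8 11 2 7 15 16 3 17 14 12)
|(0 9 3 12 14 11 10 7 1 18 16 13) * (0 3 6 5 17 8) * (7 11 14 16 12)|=42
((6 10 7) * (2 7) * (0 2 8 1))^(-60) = (0 6 1 7 8 2 10)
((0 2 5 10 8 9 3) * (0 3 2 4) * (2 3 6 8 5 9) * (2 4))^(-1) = ((0 2 9 3 6 8 4)(5 10))^(-1) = (0 4 8 6 3 9 2)(5 10)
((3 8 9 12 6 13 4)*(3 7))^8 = ((3 8 9 12 6 13 4 7))^8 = (13)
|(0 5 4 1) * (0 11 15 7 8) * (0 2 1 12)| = |(0 5 4 12)(1 11 15 7 8 2)| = 12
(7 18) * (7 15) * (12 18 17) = (7 17 12 18 15) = [0, 1, 2, 3, 4, 5, 6, 17, 8, 9, 10, 11, 18, 13, 14, 7, 16, 12, 15]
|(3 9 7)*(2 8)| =6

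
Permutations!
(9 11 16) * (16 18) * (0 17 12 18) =(0 17 12 18 16 9 11) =[17, 1, 2, 3, 4, 5, 6, 7, 8, 11, 10, 0, 18, 13, 14, 15, 9, 12, 16]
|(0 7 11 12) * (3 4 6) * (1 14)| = 12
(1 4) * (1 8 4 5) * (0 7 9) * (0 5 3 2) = [7, 3, 0, 2, 8, 1, 6, 9, 4, 5] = (0 7 9 5 1 3 2)(4 8)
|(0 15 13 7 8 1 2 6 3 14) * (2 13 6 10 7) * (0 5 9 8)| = |(0 15 6 3 14 5 9 8 1 13 2 10 7)| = 13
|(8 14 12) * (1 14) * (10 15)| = 4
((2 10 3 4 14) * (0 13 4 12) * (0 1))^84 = ((0 13 4 14 2 10 3 12 1))^84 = (0 14 3)(1 4 10)(2 12 13)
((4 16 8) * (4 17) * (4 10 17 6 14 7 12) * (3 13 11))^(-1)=(3 11 13)(4 12 7 14 6 8 16)(10 17)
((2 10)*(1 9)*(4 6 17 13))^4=((1 9)(2 10)(4 6 17 13))^4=(17)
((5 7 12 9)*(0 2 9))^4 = (0 7 9)(2 12 5)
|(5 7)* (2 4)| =|(2 4)(5 7)| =2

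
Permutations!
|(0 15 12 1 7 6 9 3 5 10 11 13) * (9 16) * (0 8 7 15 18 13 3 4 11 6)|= 120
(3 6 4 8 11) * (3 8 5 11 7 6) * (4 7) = (4 5 11 8)(6 7) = [0, 1, 2, 3, 5, 11, 7, 6, 4, 9, 10, 8]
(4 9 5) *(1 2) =(1 2)(4 9 5) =[0, 2, 1, 3, 9, 4, 6, 7, 8, 5]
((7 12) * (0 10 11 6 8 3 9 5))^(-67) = (0 3 11 5 8 10 9 6)(7 12)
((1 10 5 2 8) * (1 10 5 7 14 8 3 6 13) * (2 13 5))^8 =(14)(1 3 5)(2 6 13)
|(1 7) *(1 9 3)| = 4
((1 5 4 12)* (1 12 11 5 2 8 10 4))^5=((12)(1 2 8 10 4 11 5))^5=(12)(1 11 10 2 5 4 8)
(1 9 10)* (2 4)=(1 9 10)(2 4)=[0, 9, 4, 3, 2, 5, 6, 7, 8, 10, 1]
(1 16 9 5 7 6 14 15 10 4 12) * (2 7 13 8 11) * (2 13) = [0, 16, 7, 3, 12, 2, 14, 6, 11, 5, 4, 13, 1, 8, 15, 10, 9] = (1 16 9 5 2 7 6 14 15 10 4 12)(8 11 13)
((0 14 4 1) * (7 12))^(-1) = (0 1 4 14)(7 12)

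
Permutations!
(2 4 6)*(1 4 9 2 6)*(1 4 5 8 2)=(1 5 8 2 9)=[0, 5, 9, 3, 4, 8, 6, 7, 2, 1]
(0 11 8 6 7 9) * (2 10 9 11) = (0 2 10 9)(6 7 11 8) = [2, 1, 10, 3, 4, 5, 7, 11, 6, 0, 9, 8]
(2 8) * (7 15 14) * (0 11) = (0 11)(2 8)(7 15 14) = [11, 1, 8, 3, 4, 5, 6, 15, 2, 9, 10, 0, 12, 13, 7, 14]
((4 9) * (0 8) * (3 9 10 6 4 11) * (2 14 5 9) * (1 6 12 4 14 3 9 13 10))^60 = ((0 8)(1 6 14 5 13 10 12 4)(2 3)(9 11))^60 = (1 13)(4 5)(6 10)(12 14)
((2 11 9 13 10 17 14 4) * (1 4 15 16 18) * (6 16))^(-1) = ((1 4 2 11 9 13 10 17 14 15 6 16 18))^(-1) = (1 18 16 6 15 14 17 10 13 9 11 2 4)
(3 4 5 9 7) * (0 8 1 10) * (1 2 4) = (0 8 2 4 5 9 7 3 1 10) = [8, 10, 4, 1, 5, 9, 6, 3, 2, 7, 0]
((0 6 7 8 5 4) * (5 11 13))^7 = (0 4 5 13 11 8 7 6)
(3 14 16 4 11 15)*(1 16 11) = [0, 16, 2, 14, 1, 5, 6, 7, 8, 9, 10, 15, 12, 13, 11, 3, 4] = (1 16 4)(3 14 11 15)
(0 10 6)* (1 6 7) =(0 10 7 1 6) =[10, 6, 2, 3, 4, 5, 0, 1, 8, 9, 7]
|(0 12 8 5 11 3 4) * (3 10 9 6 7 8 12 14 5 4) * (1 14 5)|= 18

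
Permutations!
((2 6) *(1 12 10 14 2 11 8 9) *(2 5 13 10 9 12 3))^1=((1 3 2 6 11 8 12 9)(5 13 10 14))^1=(1 3 2 6 11 8 12 9)(5 13 10 14)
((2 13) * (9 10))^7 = (2 13)(9 10)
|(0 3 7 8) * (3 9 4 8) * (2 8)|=10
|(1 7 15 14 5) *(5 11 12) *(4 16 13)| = |(1 7 15 14 11 12 5)(4 16 13)| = 21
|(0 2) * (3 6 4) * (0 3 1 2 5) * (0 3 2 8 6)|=|(0 5 3)(1 8 6 4)|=12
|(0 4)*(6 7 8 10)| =|(0 4)(6 7 8 10)| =4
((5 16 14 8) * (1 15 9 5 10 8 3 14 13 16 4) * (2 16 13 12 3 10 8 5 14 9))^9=((1 15 2 16 12 3 9 14 10 5 4))^9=(1 5 14 3 16 15 4 10 9 12 2)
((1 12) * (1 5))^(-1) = (1 5 12)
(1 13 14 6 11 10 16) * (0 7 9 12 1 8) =(0 7 9 12 1 13 14 6 11 10 16 8) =[7, 13, 2, 3, 4, 5, 11, 9, 0, 12, 16, 10, 1, 14, 6, 15, 8]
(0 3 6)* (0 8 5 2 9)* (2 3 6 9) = (0 6 8 5 3 9) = [6, 1, 2, 9, 4, 3, 8, 7, 5, 0]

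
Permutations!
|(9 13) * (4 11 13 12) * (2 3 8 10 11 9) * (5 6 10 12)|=|(2 3 8 12 4 9 5 6 10 11 13)|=11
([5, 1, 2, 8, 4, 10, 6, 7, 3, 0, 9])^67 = [9, 1, 2, 8, 4, 0, 6, 7, 3, 10, 5]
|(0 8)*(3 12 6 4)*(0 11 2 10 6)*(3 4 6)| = |(0 8 11 2 10 3 12)| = 7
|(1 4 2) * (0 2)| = 4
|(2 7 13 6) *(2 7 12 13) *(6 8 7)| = 5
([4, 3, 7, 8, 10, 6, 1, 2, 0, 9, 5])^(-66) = (0 3 6 10)(1 5 4 8)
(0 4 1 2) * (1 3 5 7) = (0 4 3 5 7 1 2) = [4, 2, 0, 5, 3, 7, 6, 1]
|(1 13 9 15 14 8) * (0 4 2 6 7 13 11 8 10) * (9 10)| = 21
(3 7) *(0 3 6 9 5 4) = (0 3 7 6 9 5 4) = [3, 1, 2, 7, 0, 4, 9, 6, 8, 5]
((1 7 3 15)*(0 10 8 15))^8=((0 10 8 15 1 7 3))^8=(0 10 8 15 1 7 3)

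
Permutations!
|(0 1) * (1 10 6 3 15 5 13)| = 8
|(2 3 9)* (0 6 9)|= 5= |(0 6 9 2 3)|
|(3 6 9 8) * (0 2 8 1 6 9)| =|(0 2 8 3 9 1 6)| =7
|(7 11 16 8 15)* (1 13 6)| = |(1 13 6)(7 11 16 8 15)| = 15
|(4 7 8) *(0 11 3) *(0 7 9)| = |(0 11 3 7 8 4 9)| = 7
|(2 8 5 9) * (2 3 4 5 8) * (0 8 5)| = 6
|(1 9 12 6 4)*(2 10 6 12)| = |(12)(1 9 2 10 6 4)| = 6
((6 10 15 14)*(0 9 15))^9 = (0 14)(6 9)(10 15)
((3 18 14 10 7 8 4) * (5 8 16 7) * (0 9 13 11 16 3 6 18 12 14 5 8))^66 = ((0 9 13 11 16 7 3 12 14 10 8 4 6 18 5))^66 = (0 3 6 11 10)(4 13 14 5 7)(8 9 12 18 16)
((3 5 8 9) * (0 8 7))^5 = (0 7 5 3 9 8)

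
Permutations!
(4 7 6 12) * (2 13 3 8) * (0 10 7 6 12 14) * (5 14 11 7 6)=(0 10 6 11 7 12 4 5 14)(2 13 3 8)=[10, 1, 13, 8, 5, 14, 11, 12, 2, 9, 6, 7, 4, 3, 0]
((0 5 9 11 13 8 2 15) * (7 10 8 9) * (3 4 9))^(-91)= (15)(3 13 11 9 4)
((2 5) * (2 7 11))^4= ((2 5 7 11))^4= (11)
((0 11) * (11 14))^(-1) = (0 11 14)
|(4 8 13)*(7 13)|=4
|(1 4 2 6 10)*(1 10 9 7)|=|(10)(1 4 2 6 9 7)|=6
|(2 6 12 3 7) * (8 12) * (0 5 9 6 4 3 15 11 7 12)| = 35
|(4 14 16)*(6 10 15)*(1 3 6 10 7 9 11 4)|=|(1 3 6 7 9 11 4 14 16)(10 15)|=18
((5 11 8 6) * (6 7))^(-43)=((5 11 8 7 6))^(-43)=(5 8 6 11 7)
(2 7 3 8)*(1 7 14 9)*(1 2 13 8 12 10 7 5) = [0, 5, 14, 12, 4, 1, 6, 3, 13, 2, 7, 11, 10, 8, 9] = (1 5)(2 14 9)(3 12 10 7)(8 13)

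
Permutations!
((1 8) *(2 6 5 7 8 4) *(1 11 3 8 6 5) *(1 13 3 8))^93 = (1 6 2 3 7 4 13 5)(8 11)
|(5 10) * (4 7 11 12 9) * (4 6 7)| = |(5 10)(6 7 11 12 9)| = 10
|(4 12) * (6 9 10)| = |(4 12)(6 9 10)| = 6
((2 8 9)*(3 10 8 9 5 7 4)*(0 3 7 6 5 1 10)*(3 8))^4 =((0 8 1 10 3)(2 9)(4 7)(5 6))^4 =(0 3 10 1 8)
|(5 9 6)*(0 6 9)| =|(9)(0 6 5)| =3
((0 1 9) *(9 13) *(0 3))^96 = ((0 1 13 9 3))^96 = (0 1 13 9 3)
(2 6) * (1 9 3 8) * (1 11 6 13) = [0, 9, 13, 8, 4, 5, 2, 7, 11, 3, 10, 6, 12, 1] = (1 9 3 8 11 6 2 13)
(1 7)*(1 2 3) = (1 7 2 3) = [0, 7, 3, 1, 4, 5, 6, 2]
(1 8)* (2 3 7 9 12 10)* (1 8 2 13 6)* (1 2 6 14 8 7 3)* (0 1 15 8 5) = (0 1 6 2 15 8 7 9 12 10 13 14 5) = [1, 6, 15, 3, 4, 0, 2, 9, 7, 12, 13, 11, 10, 14, 5, 8]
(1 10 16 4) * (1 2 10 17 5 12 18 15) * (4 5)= (1 17 4 2 10 16 5 12 18 15)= [0, 17, 10, 3, 2, 12, 6, 7, 8, 9, 16, 11, 18, 13, 14, 1, 5, 4, 15]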